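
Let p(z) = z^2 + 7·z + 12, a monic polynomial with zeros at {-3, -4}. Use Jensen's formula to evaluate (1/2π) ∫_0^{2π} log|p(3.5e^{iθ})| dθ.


Zeros: -4, -3; r = 3.5.
Inside |z| < r: -3. Outside (|z| ≥ r): -4.
p(0) = 12, so log|p(0)| = log(12) = 2.4849.
Apply Jensen: I(r) = log|p(0)| + Σ_k log(r/|z_k|), summed over zeros inside |z| < r.
  log(r/|z_k|) for z_k = -3: log(3.5/3) = 0.1542
  Outside zeros (-4) contribute nothing to the Jensen sum.
Sum over inside zeros: 0.1542.
I(r) = log|p(0)| + (inside sum) = 2.4849 + 0.1542 = 2.6391.
Note: since some zeros are outside |z| ≤ r, the simplified n·log(r) form does NOT apply — only the inside zeros contribute.

I(r) ≈ 2.6391.


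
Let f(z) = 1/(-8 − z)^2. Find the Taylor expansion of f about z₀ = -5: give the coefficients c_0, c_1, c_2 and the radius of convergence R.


Let w = z − z₀, so z = z₀ + w.
Then -8 − z = -8 − (z₀ + w) = (-8 − z₀) − w = -3 − w.
f(z) = 1/(-3 − w)^2 = (1/(-3)^2) · (1 − w/(-3))^{−2}.
By the binomial series (1−u)^{−2} = Σ_{n≥0} C(n+1, 1) u^n for |u|<1, with u = w/(-3):
  c_n = C(n+1, 1) / (-3)^(n+2).
  c_0 = 1/(-3)^2 = 1/9.
  c_1 = 2/(-3)^3 = -2/27.
  c_2 = 3/(-3)^4 = 1/27.
The series is valid for |w/d| < 1, i.e. |z − z₀| < |d|.
Radius of convergence: R = |-8 − z₀| = |-3| = 3 (distance from z₀ to the singularity z = -8).

c_0 = 1/9, c_1 = -2/27, c_2 = 1/27; R = 3.


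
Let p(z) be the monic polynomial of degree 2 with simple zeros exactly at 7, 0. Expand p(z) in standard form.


The polynomial is p(z) = ∏_{α ∈ S} (z − α), where S = {7, 0}.
Expanding the product yields: p(z) = z^2 -7·z.
The resulting polynomial has degree 2 and real coefficients as required.

p(z) = z^2 -7·z.


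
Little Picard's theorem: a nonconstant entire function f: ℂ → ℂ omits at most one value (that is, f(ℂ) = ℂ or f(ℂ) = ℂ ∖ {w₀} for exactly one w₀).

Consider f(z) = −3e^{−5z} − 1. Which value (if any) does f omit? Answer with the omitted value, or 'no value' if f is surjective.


Little Picard bounds the complement of f(ℂ) to at most one point.
e^{−5z} is never zero on ℂ, so -3·e^{−5z} takes every value in ℂ ∖ {0}. Adding -1 shifts the range to ℂ ∖ {-1}. Thus f omits exactly the value -1.

Omitted value: -1.


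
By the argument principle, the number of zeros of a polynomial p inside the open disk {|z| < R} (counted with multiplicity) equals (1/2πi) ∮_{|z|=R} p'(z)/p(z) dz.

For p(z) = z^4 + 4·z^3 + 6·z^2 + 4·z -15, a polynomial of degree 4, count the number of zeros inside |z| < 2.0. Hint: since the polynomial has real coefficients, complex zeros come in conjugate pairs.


The zeros of p are: -3, 1, (-1 + 2i), (-1 - 2i).
Their magnitudes are: 3, 1, 2.236, 2.236.
Zeros with |z| < R = 2.0: 1.
Count = 1.
By the argument principle, (1/2πi) ∮_{|z|=R} p'(z)/p(z) dz equals exactly this count.

Number of zeros inside |z| < 2.0: 1.


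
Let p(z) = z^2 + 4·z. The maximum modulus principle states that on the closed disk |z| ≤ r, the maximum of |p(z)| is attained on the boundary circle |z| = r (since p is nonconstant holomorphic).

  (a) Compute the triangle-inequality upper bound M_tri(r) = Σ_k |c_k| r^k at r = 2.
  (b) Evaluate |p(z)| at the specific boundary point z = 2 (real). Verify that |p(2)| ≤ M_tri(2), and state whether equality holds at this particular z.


Coefficients: c_0 = 0, c_1 = 4, c_2 = 1. Radius r = 2.
Part (a). Triangle bound: M_tri(r) = Σ_k |c_k| r^k
  = |0|·2^0 + |4|·2^1 + |1|·2^2
  = 0 + 8 + 4 = 12.
This bounds M(r) := max_{|z|=r} |p(z)| from above; equality holds iff all terms c_k z^k can be made to align in phase at a single z on |z|=r.
Part (b). At z = 2 (real, on the circle |z| = r):
  p(2) = (0)·2^0 + (4)·2^1 + (1)·2^2 = 12.
  |p(2)| = 12.
Since all nonzero coefficients share the same sign, |p(2)| = 12 = M_tri(2); the triangle bound is attained at z = 2, so in fact M(r) = 12.

M_tri(2) = 12; |p(2)| = 12; equality at z=2: yes.


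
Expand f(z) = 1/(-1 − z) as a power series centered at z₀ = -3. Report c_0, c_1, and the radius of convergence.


Let w = z − z₀, so z = z₀ + w.
Then -1 − z = -1 − (z₀ + w) = (-1 − z₀) − w = 2 − w.
f(z) = 1/(2 − w) = (1/(2)) · 1/(1 − w/(2)) = Σ_{n≥0} w^n / (2)^(n+1).
So c_n = 1/(2)^(n+1):
  c_0 = 1/(2)^1 = 1/2.
  c_1 = 1/(2)^2 = 1/4.
The series is valid for |w/d| < 1, i.e. |z − z₀| < |d|.
Radius of convergence: R = |-1 − z₀| = |2| = 2 (distance from z₀ to the singularity z = -1).

c_0 = 1/2, c_1 = 1/4; R = 2.


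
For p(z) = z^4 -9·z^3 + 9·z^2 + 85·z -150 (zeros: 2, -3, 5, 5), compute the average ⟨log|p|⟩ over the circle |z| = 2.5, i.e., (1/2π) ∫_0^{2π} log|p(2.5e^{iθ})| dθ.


Zeros: -3, 2, 5, 5; r = 2.5.
Inside |z| < r: 2. Outside (|z| ≥ r): -3, 5, 5.
p(0) = -150, so log|p(0)| = log(150) = 5.0106.
Apply Jensen: I(r) = log|p(0)| + Σ_k log(r/|z_k|), summed over zeros inside |z| < r.
  log(r/|z_k|) for z_k = 2: log(2.5/2) = 0.2231
  Outside zeros (-3, 5, 5) contribute nothing to the Jensen sum.
Sum over inside zeros: 0.2231.
I(r) = log|p(0)| + (inside sum) = 5.0106 + 0.2231 = 5.2338.
Note: since some zeros are outside |z| ≤ r, the simplified n·log(r) form does NOT apply — only the inside zeros contribute.

I(r) ≈ 5.2338.


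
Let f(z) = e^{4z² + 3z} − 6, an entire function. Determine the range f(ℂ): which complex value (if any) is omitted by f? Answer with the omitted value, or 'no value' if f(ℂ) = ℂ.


Little Picard bounds the complement of f(ℂ) to at most one point.
The exponent g(z) = 4z² + 3z is a nonconstant polynomial, hence surjective onto ℂ. So e^{g(z)} takes every value in {e^w : w ∈ ℂ} = ℂ ∖ {0}. Adding -6 shifts the range to ℂ ∖ {-6}. f omits exactly -6.

Omitted value: -6.


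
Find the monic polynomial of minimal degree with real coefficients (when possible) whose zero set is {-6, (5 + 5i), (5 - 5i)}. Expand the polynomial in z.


The polynomial is p(z) = ∏_{α ∈ S} (z − α), where S = {-6, (5 + 5i), (5 - 5i)}.
Expanding the product yields: p(z) = z^3 -4·z^2 -10·z + 300.
Note conjugate pairs combine to real quadratics: (z − (5+5i))(z − (5−5i)) = z² − 10z + 50.
The resulting polynomial has degree 3 and real coefficients as required.

p(z) = z^3 -4·z^2 -10·z + 300.


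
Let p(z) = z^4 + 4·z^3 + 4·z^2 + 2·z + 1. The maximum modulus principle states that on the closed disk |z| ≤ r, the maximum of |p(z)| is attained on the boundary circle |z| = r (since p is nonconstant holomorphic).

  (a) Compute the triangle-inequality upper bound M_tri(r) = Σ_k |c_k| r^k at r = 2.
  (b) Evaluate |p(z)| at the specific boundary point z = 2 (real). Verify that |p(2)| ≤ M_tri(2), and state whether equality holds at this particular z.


Coefficients: c_0 = 1, c_1 = 2, c_2 = 4, c_3 = 4, c_4 = 1. Radius r = 2.
Part (a). Triangle bound: M_tri(r) = Σ_k |c_k| r^k
  = |1|·2^0 + |2|·2^1 + |4|·2^2 + |4|·2^3 + |1|·2^4
  = 1 + 4 + 16 + 32 + 16 = 69.
This bounds M(r) := max_{|z|=r} |p(z)| from above; equality holds iff all terms c_k z^k can be made to align in phase at a single z on |z|=r.
Part (b). At z = 2 (real, on the circle |z| = r):
  p(2) = (1)·2^0 + (2)·2^1 + (4)·2^2 + (4)·2^3 + (1)·2^4 = 69.
  |p(2)| = 69.
Since all nonzero coefficients share the same sign, |p(2)| = 69 = M_tri(2); the triangle bound is attained at z = 2, so in fact M(r) = 69.

M_tri(2) = 69; |p(2)| = 69; equality at z=2: yes.


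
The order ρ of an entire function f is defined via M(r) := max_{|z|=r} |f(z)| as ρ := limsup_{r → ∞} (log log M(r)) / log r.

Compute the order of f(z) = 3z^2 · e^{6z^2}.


M(r) = max_{|z|=r} |3|·|z|^2·|e^{6z^2}| = 3·r^2 · e^{6r^2} (the factors attain their maxima compatibly on |z|=r). Then log M(r) = log 3 + 2·log r + 6r^2, dominated by the last term, so log log M(r) ~ 2·log r. The polynomial factor 3z^2 contributes only a log r term and does not affect the order. ρ = 2.
Therefore ρ = 2.

Order ρ = 2.


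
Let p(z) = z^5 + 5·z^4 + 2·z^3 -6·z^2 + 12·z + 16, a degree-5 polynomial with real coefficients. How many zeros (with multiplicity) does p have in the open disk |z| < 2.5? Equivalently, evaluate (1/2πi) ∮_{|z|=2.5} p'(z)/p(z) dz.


The zeros of p are: (1 + 1i), (1 - 1i), -2, -1, -4.
Their magnitudes are: 1.414, 1.414, 2, 1, 4.
Zeros with |z| < R = 2.5: (1 + 1i), (1 - 1i), -2, -1.
Count = 4.
By the argument principle, (1/2πi) ∮_{|z|=R} p'(z)/p(z) dz equals exactly this count.

Number of zeros inside |z| < 2.5: 4.


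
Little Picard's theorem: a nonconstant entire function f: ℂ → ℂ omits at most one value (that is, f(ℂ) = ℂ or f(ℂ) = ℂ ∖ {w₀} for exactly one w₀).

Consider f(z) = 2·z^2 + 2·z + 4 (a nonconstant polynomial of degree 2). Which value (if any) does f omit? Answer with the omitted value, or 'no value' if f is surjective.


Little Picard bounds the complement of f(ℂ) to at most one point.
For every w ∈ ℂ, the equation p(z) − w = 0 is a nonconstant polynomial in z and hence has at least one root by the fundamental theorem of algebra. So p is surjective onto ℂ, omitting no value.

Omitted value: no value.


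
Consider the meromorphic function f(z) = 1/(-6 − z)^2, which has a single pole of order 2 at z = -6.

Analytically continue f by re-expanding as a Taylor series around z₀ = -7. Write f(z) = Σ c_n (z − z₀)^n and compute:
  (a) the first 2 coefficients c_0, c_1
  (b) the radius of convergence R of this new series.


Let w = z − z₀, so z = z₀ + w.
Then -6 − z = -6 − (z₀ + w) = (-6 − z₀) − w = 1 − w.
f(z) = 1/(1 − w)^2 = (1/(1)^2) · (1 − w/(1))^{−2}.
By the binomial series (1−u)^{−2} = Σ_{n≥0} C(n+1, 1) u^n for |u|<1, with u = w/(1):
  c_n = C(n+1, 1) / (1)^(n+2).
  c_0 = 1/(1)^2 = 1.
  c_1 = 2/(1)^3 = 2.
The series is valid for |w/d| < 1, i.e. |z − z₀| < |d|.
Radius of convergence: R = |-6 − z₀| = |1| = 1 (distance from z₀ to the singularity z = -6).

c_0 = 1, c_1 = 2; R = 1.


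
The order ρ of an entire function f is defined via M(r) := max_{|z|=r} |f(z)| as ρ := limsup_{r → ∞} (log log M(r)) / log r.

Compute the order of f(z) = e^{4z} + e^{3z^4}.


Each summand is entire of order 1 and 4 respectively (as in the single-exponential case). The order of a sum is at most the max of the orders, so ρ ≤ 4. For the lower bound: on |z|=r choose arg z so that 3z^4 is real positive; then |e^{3z^4}| = e^{3r^4} while |e^{4z}| ≤ e^{4r^1} = o(e^{3r^4}). So |f| ≥ e^{3r^4}(1 − o(1)) and ρ ≥ 4. Hence ρ = max(1, 4) = 4.
Therefore ρ = 4.

Order ρ = 4.


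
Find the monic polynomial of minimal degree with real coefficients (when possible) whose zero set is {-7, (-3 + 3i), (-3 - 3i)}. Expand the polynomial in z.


The polynomial is p(z) = ∏_{α ∈ S} (z − α), where S = {-7, (-3 + 3i), (-3 - 3i)}.
Expanding the product yields: p(z) = z^3 + 13·z^2 + 60·z + 126.
Note conjugate pairs combine to real quadratics: (z − (-3+3i))(z − (-3−3i)) = z² + 6z + 18.
The resulting polynomial has degree 3 and real coefficients as required.

p(z) = z^3 + 13·z^2 + 60·z + 126.


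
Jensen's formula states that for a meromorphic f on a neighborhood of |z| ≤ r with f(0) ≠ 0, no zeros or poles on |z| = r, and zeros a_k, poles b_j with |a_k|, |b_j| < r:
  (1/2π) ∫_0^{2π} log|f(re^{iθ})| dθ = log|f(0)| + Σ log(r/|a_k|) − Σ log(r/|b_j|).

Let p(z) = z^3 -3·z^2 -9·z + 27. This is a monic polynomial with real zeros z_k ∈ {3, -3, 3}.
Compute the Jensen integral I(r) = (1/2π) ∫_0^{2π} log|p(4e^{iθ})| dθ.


Zeros: -3, 3, 3; r = 4.
Inside |z| < r: -3, 3, 3. Outside (|z| ≥ r): ∅.
p(0) = 27, so log|p(0)| = log(27) = 3.2958.
Apply Jensen: I(r) = log|p(0)| + Σ_k log(r/|z_k|), summed over zeros inside |z| < r.
  log(r/|z_k|) for z_k = 3: log(4/3) = 0.2877
  log(r/|z_k|) for z_k = -3: log(4/3) = 0.2877
  log(r/|z_k|) for z_k = 3: log(4/3) = 0.2877
Sum over inside zeros: 0.8630.
I(r) = log|p(0)| + (inside sum) = 3.2958 + 0.8630 = 4.1589.
Closed form (all zeros inside, monic): I(r) = n·log(r) = 3·log(4) = 4.1589. ✓

I(r) ≈ 4.1589.


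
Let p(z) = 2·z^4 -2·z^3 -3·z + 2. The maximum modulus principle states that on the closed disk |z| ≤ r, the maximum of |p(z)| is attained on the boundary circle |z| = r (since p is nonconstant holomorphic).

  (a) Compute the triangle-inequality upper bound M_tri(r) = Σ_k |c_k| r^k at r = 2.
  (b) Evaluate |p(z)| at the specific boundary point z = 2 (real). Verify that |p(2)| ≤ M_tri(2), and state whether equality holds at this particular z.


Coefficients: c_0 = 2, c_1 = -3, c_2 = 0, c_3 = -2, c_4 = 2. Radius r = 2.
Part (a). Triangle bound: M_tri(r) = Σ_k |c_k| r^k
  = |2|·2^0 + |-3|·2^1 + |0|·2^2 + |-2|·2^3 + |2|·2^4
  = 2 + 6 + 0 + 16 + 32 = 56.
This bounds M(r) := max_{|z|=r} |p(z)| from above; equality holds iff all terms c_k z^k can be made to align in phase at a single z on |z|=r.
Part (b). At z = 2 (real, on the circle |z| = r):
  p(2) = (2)·2^0 + (-3)·2^1 + (0)·2^2 + (-2)·2^3 + (2)·2^4 = 12.
  |p(2)| = 12.
Check: |p(2)| = 12 ≤ 56 = M_tri(2). ✓ Equality does not hold at z = 2 (the coefficients have mixed signs, so the terms do not all align in phase there).

M_tri(2) = 56; |p(2)| = 12; equality at z=2: no.


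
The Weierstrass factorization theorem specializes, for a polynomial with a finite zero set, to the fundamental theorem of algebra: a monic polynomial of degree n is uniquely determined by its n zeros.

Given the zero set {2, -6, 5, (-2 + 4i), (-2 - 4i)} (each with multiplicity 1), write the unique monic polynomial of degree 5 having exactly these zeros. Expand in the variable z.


The polynomial is p(z) = ∏_{α ∈ S} (z − α), where S = {2, -6, 5, (-2 + 4i), (-2 - 4i)}.
Expanding the product yields: p(z) = z^5 + 3·z^4 -16·z^3 -88·z^2 -400·z + 1200.
Note conjugate pairs combine to real quadratics: (z − (-2+4i))(z − (-2−4i)) = z² + 4z + 20.
The resulting polynomial has degree 5 and real coefficients as required.

p(z) = z^5 + 3·z^4 -16·z^3 -88·z^2 -400·z + 1200.


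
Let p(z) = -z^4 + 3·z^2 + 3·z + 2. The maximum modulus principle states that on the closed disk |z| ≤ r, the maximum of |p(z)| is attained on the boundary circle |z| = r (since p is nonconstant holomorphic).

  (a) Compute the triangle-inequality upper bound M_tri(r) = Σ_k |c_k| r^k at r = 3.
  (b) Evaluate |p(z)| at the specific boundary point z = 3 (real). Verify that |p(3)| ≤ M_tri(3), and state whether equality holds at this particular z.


Coefficients: c_0 = 2, c_1 = 3, c_2 = 3, c_3 = 0, c_4 = -1. Radius r = 3.
Part (a). Triangle bound: M_tri(r) = Σ_k |c_k| r^k
  = |2|·3^0 + |3|·3^1 + |3|·3^2 + |0|·3^3 + |-1|·3^4
  = 2 + 9 + 27 + 0 + 81 = 119.
This bounds M(r) := max_{|z|=r} |p(z)| from above; equality holds iff all terms c_k z^k can be made to align in phase at a single z on |z|=r.
Part (b). At z = 3 (real, on the circle |z| = r):
  p(3) = (2)·3^0 + (3)·3^1 + (3)·3^2 + (0)·3^3 + (-1)·3^4 = -43.
  |p(3)| = 43.
Check: |p(3)| = 43 ≤ 119 = M_tri(3). ✓ Equality does not hold at z = 3 (the coefficients have mixed signs, so the terms do not all align in phase there).

M_tri(3) = 119; |p(3)| = 43; equality at z=3: no.


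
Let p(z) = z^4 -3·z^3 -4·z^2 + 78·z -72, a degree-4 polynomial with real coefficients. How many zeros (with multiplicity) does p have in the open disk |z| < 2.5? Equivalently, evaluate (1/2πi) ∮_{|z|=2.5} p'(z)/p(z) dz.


The zeros of p are: 1, (3 + 3i), (3 - 3i), -4.
Their magnitudes are: 1, 4.243, 4.243, 4.
Zeros with |z| < R = 2.5: 1.
Count = 1.
By the argument principle, (1/2πi) ∮_{|z|=R} p'(z)/p(z) dz equals exactly this count.

Number of zeros inside |z| < 2.5: 1.


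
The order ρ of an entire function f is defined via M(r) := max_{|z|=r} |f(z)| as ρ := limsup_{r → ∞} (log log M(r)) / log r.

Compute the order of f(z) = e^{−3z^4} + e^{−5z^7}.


Each summand is entire of order 4 and 7 respectively (as in the single-exponential case). The order of a sum is at most the max of the orders, so ρ ≤ 7. For the lower bound: on |z|=r choose arg z so that -5z^7 is real positive; then |e^{-5z^7}| = e^{5r^7} while |e^{-3z^4}| ≤ e^{3r^4} = o(e^{5r^7}). So |f| ≥ e^{5r^7}(1 − o(1)) and ρ ≥ 7. Hence ρ = max(4, 7) = 7.
Therefore ρ = 7.

Order ρ = 7.


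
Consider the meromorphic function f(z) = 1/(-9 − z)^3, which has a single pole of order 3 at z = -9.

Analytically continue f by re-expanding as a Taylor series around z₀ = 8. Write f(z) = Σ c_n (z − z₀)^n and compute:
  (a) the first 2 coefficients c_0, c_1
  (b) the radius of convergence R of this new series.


Let w = z − z₀, so z = z₀ + w.
Then -9 − z = -9 − (z₀ + w) = (-9 − z₀) − w = -17 − w.
f(z) = 1/(-17 − w)^3 = (1/(-17)^3) · (1 − w/(-17))^{−3}.
By the binomial series (1−u)^{−3} = Σ_{n≥0} C(n+2, 2) u^n for |u|<1, with u = w/(-17):
  c_n = C(n+2, 2) / (-17)^(n+3).
  c_0 = 1/(-17)^3 = -1/4913.
  c_1 = 3/(-17)^4 = 3/83521.
The series is valid for |w/d| < 1, i.e. |z − z₀| < |d|.
Radius of convergence: R = |-9 − z₀| = |-17| = 17 (distance from z₀ to the singularity z = -9).

c_0 = -1/4913, c_1 = 3/83521; R = 17.


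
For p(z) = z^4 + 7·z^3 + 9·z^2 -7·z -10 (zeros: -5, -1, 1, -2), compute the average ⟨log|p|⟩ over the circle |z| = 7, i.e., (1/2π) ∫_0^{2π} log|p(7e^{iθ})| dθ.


Zeros: -5, -2, -1, 1; r = 7.
Inside |z| < r: -5, -2, -1, 1. Outside (|z| ≥ r): ∅.
p(0) = -10, so log|p(0)| = log(10) = 2.3026.
Apply Jensen: I(r) = log|p(0)| + Σ_k log(r/|z_k|), summed over zeros inside |z| < r.
  log(r/|z_k|) for z_k = -5: log(7/5) = 0.3365
  log(r/|z_k|) for z_k = -1: log(7/1) = 1.9459
  log(r/|z_k|) for z_k = 1: log(7/1) = 1.9459
  log(r/|z_k|) for z_k = -2: log(7/2) = 1.2528
Sum over inside zeros: 5.4811.
I(r) = log|p(0)| + (inside sum) = 2.3026 + 5.4811 = 7.7836.
Closed form (all zeros inside, monic): I(r) = n·log(r) = 4·log(7) = 7.7836. ✓

I(r) ≈ 7.7836.


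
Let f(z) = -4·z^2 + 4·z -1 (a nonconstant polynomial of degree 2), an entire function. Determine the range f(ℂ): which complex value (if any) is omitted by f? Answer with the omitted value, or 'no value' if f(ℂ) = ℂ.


Little Picard bounds the complement of f(ℂ) to at most one point.
For every w ∈ ℂ, the equation p(z) − w = 0 is a nonconstant polynomial in z and hence has at least one root by the fundamental theorem of algebra. So p is surjective onto ℂ, omitting no value.

Omitted value: no value.


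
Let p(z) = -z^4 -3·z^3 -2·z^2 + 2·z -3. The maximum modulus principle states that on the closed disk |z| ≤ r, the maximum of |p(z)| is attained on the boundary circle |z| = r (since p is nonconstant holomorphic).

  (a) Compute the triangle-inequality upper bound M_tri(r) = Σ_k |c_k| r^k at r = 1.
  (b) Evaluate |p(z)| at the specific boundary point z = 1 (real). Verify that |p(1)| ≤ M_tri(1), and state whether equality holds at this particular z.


Coefficients: c_0 = -3, c_1 = 2, c_2 = -2, c_3 = -3, c_4 = -1. Radius r = 1.
Part (a). Triangle bound: M_tri(r) = Σ_k |c_k| r^k
  = |-3|·1^0 + |2|·1^1 + |-2|·1^2 + |-3|·1^3 + |-1|·1^4
  = 3 + 2 + 2 + 3 + 1 = 11.
This bounds M(r) := max_{|z|=r} |p(z)| from above; equality holds iff all terms c_k z^k can be made to align in phase at a single z on |z|=r.
Part (b). At z = 1 (real, on the circle |z| = r):
  p(1) = (-3)·1^0 + (2)·1^1 + (-2)·1^2 + (-3)·1^3 + (-1)·1^4 = -7.
  |p(1)| = 7.
Check: |p(1)| = 7 ≤ 11 = M_tri(1). ✓ Equality does not hold at z = 1 (the coefficients have mixed signs, so the terms do not all align in phase there).

M_tri(1) = 11; |p(1)| = 7; equality at z=1: no.


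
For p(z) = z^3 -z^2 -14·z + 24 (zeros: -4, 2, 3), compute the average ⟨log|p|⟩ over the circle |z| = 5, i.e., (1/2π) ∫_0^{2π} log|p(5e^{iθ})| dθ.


Zeros: -4, 2, 3; r = 5.
Inside |z| < r: -4, 2, 3. Outside (|z| ≥ r): ∅.
p(0) = 24, so log|p(0)| = log(24) = 3.1781.
Apply Jensen: I(r) = log|p(0)| + Σ_k log(r/|z_k|), summed over zeros inside |z| < r.
  log(r/|z_k|) for z_k = -4: log(5/4) = 0.2231
  log(r/|z_k|) for z_k = 2: log(5/2) = 0.9163
  log(r/|z_k|) for z_k = 3: log(5/3) = 0.5108
Sum over inside zeros: 1.6503.
I(r) = log|p(0)| + (inside sum) = 3.1781 + 1.6503 = 4.8283.
Closed form (all zeros inside, monic): I(r) = n·log(r) = 3·log(5) = 4.8283. ✓

I(r) ≈ 4.8283.


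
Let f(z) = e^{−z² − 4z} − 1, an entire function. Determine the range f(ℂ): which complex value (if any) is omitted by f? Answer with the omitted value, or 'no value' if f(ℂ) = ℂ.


Little Picard bounds the complement of f(ℂ) to at most one point.
The exponent g(z) = −z² − 4z is a nonconstant polynomial, hence surjective onto ℂ. So e^{g(z)} takes every value in {e^w : w ∈ ℂ} = ℂ ∖ {0}. Adding -1 shifts the range to ℂ ∖ {-1}. f omits exactly -1.

Omitted value: -1.


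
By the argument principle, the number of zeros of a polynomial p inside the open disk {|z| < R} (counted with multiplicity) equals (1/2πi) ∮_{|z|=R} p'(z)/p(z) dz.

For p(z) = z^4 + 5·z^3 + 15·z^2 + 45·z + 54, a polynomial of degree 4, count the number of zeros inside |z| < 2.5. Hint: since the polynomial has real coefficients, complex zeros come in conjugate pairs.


The zeros of p are: -2, (0 + 3i), (0 - 3i), -3.
Their magnitudes are: 2, 3, 3, 3.
Zeros with |z| < R = 2.5: -2.
Count = 1.
By the argument principle, (1/2πi) ∮_{|z|=R} p'(z)/p(z) dz equals exactly this count.

Number of zeros inside |z| < 2.5: 1.


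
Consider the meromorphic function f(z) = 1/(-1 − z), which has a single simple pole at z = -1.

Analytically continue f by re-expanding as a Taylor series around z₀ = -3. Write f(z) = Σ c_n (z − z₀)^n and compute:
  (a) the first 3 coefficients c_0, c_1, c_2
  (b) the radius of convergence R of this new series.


Let w = z − z₀, so z = z₀ + w.
Then -1 − z = -1 − (z₀ + w) = (-1 − z₀) − w = 2 − w.
f(z) = 1/(2 − w) = (1/(2)) · 1/(1 − w/(2)) = Σ_{n≥0} w^n / (2)^(n+1).
So c_n = 1/(2)^(n+1):
  c_0 = 1/(2)^1 = 1/2.
  c_1 = 1/(2)^2 = 1/4.
  c_2 = 1/(2)^3 = 1/8.
The series is valid for |w/d| < 1, i.e. |z − z₀| < |d|.
Radius of convergence: R = |-1 − z₀| = |2| = 2 (distance from z₀ to the singularity z = -1).

c_0 = 1/2, c_1 = 1/4, c_2 = 1/8; R = 2.


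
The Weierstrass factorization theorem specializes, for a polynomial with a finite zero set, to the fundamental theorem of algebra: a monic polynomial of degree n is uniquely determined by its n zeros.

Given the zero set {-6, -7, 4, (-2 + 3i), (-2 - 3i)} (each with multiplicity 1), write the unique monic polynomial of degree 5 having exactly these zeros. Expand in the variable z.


The polynomial is p(z) = ∏_{α ∈ S} (z − α), where S = {-6, -7, 4, (-2 + 3i), (-2 - 3i)}.
Expanding the product yields: p(z) = z^5 + 13·z^4 + 39·z^3 -91·z^2 -802·z -2184.
Note conjugate pairs combine to real quadratics: (z − (-2+3i))(z − (-2−3i)) = z² + 4z + 13.
The resulting polynomial has degree 5 and real coefficients as required.

p(z) = z^5 + 13·z^4 + 39·z^3 -91·z^2 -802·z -2184.


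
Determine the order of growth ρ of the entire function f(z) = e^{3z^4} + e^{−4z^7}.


Each summand is entire of order 4 and 7 respectively (as in the single-exponential case). The order of a sum is at most the max of the orders, so ρ ≤ 7. For the lower bound: on |z|=r choose arg z so that -4z^7 is real positive; then |e^{-4z^7}| = e^{4r^7} while |e^{3z^4}| ≤ e^{3r^4} = o(e^{4r^7}). So |f| ≥ e^{4r^7}(1 − o(1)) and ρ ≥ 7. Hence ρ = max(4, 7) = 7.
Therefore ρ = 7.

Order ρ = 7.


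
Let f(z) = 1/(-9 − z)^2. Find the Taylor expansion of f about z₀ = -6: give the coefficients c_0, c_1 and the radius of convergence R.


Let w = z − z₀, so z = z₀ + w.
Then -9 − z = -9 − (z₀ + w) = (-9 − z₀) − w = -3 − w.
f(z) = 1/(-3 − w)^2 = (1/(-3)^2) · (1 − w/(-3))^{−2}.
By the binomial series (1−u)^{−2} = Σ_{n≥0} C(n+1, 1) u^n for |u|<1, with u = w/(-3):
  c_n = C(n+1, 1) / (-3)^(n+2).
  c_0 = 1/(-3)^2 = 1/9.
  c_1 = 2/(-3)^3 = -2/27.
The series is valid for |w/d| < 1, i.e. |z − z₀| < |d|.
Radius of convergence: R = |-9 − z₀| = |-3| = 3 (distance from z₀ to the singularity z = -9).

c_0 = 1/9, c_1 = -2/27; R = 3.


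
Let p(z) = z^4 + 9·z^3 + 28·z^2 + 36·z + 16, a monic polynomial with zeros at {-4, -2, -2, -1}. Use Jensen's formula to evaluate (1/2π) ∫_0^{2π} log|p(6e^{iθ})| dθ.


Zeros: -4, -2, -2, -1; r = 6.
Inside |z| < r: -4, -2, -2, -1. Outside (|z| ≥ r): ∅.
p(0) = 16, so log|p(0)| = log(16) = 2.7726.
Apply Jensen: I(r) = log|p(0)| + Σ_k log(r/|z_k|), summed over zeros inside |z| < r.
  log(r/|z_k|) for z_k = -4: log(6/4) = 0.4055
  log(r/|z_k|) for z_k = -2: log(6/2) = 1.0986
  log(r/|z_k|) for z_k = -2: log(6/2) = 1.0986
  log(r/|z_k|) for z_k = -1: log(6/1) = 1.7918
Sum over inside zeros: 4.3944.
I(r) = log|p(0)| + (inside sum) = 2.7726 + 4.3944 = 7.1670.
Closed form (all zeros inside, monic): I(r) = n·log(r) = 4·log(6) = 7.1670. ✓

I(r) ≈ 7.1670.


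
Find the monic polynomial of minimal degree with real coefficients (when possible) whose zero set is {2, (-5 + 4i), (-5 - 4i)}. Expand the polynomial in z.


The polynomial is p(z) = ∏_{α ∈ S} (z − α), where S = {2, (-5 + 4i), (-5 - 4i)}.
Expanding the product yields: p(z) = z^3 + 8·z^2 + 21·z -82.
Note conjugate pairs combine to real quadratics: (z − (-5+4i))(z − (-5−4i)) = z² + 10z + 41.
The resulting polynomial has degree 3 and real coefficients as required.

p(z) = z^3 + 8·z^2 + 21·z -82.


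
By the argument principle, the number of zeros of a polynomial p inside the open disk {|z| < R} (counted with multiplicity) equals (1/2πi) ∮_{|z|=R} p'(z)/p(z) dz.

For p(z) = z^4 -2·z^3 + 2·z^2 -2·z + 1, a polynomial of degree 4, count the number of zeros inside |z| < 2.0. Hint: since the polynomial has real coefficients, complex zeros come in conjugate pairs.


The zeros of p are: 1, 1, (0 + 1i), (0 - 1i).
Their magnitudes are: 1, 1, 1, 1.
Zeros with |z| < R = 2.0: 1, 1, (0 + 1i), (0 - 1i).
Count = 4.
By the argument principle, (1/2πi) ∮_{|z|=R} p'(z)/p(z) dz equals exactly this count.

Number of zeros inside |z| < 2.0: 4.


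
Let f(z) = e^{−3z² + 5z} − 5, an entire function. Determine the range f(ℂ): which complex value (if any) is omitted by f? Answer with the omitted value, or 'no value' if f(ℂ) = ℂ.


Little Picard bounds the complement of f(ℂ) to at most one point.
The exponent g(z) = −3z² + 5z is a nonconstant polynomial, hence surjective onto ℂ. So e^{g(z)} takes every value in {e^w : w ∈ ℂ} = ℂ ∖ {0}. Adding -5 shifts the range to ℂ ∖ {-5}. f omits exactly -5.

Omitted value: -5.


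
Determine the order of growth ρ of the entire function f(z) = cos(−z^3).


Write cos(w) = (e^{iw} ± e^{−iw})/(2 or 2i), so |cos(w)| ≤ e^{|w|}. With w = −z^3, |w| ≤ 1r^3 + 0 on |z|=r, giving M(r) ≤ e^{1r^3 + 0} and ρ ≤ 3. For the lower bound, choose z on |z|=r with -1z^3 purely imaginary of modulus 1r^3; then |cos(−z^3)| grows like e^{1r^3}/2, so ρ ≥ 3. Hence ρ = 3.
Therefore ρ = 3.

Order ρ = 3.


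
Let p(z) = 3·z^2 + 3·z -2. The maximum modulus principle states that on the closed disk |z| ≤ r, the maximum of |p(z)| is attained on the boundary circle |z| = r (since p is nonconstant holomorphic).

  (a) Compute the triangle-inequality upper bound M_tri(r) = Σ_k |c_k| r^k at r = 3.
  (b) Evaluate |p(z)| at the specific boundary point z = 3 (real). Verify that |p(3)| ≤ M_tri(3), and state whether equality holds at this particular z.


Coefficients: c_0 = -2, c_1 = 3, c_2 = 3. Radius r = 3.
Part (a). Triangle bound: M_tri(r) = Σ_k |c_k| r^k
  = |-2|·3^0 + |3|·3^1 + |3|·3^2
  = 2 + 9 + 27 = 38.
This bounds M(r) := max_{|z|=r} |p(z)| from above; equality holds iff all terms c_k z^k can be made to align in phase at a single z on |z|=r.
Part (b). At z = 3 (real, on the circle |z| = r):
  p(3) = (-2)·3^0 + (3)·3^1 + (3)·3^2 = 34.
  |p(3)| = 34.
Check: |p(3)| = 34 ≤ 38 = M_tri(3). ✓ Equality does not hold at z = 3 (the coefficients have mixed signs, so the terms do not all align in phase there).

M_tri(3) = 38; |p(3)| = 34; equality at z=3: no.


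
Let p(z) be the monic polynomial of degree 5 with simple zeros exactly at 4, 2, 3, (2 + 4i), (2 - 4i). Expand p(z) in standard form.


The polynomial is p(z) = ∏_{α ∈ S} (z − α), where S = {4, 2, 3, (2 + 4i), (2 - 4i)}.
Expanding the product yields: p(z) = z^5 -13·z^4 + 82·z^3 -308·z^2 + 616·z -480.
Note conjugate pairs combine to real quadratics: (z − (2+4i))(z − (2−4i)) = z² − 4z + 20.
The resulting polynomial has degree 5 and real coefficients as required.

p(z) = z^5 -13·z^4 + 82·z^3 -308·z^2 + 616·z -480.


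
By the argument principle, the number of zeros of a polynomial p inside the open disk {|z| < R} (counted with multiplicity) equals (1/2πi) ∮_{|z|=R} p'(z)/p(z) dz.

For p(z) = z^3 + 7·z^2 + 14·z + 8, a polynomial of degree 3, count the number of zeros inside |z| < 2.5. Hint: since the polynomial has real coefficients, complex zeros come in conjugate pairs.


The zeros of p are: -4, -2, -1.
Their magnitudes are: 4, 2, 1.
Zeros with |z| < R = 2.5: -2, -1.
Count = 2.
By the argument principle, (1/2πi) ∮_{|z|=R} p'(z)/p(z) dz equals exactly this count.

Number of zeros inside |z| < 2.5: 2.


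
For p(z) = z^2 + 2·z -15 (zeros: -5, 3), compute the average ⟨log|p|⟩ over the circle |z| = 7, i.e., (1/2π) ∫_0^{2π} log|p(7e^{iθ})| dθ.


Zeros: -5, 3; r = 7.
Inside |z| < r: -5, 3. Outside (|z| ≥ r): ∅.
p(0) = -15, so log|p(0)| = log(15) = 2.7081.
Apply Jensen: I(r) = log|p(0)| + Σ_k log(r/|z_k|), summed over zeros inside |z| < r.
  log(r/|z_k|) for z_k = -5: log(7/5) = 0.3365
  log(r/|z_k|) for z_k = 3: log(7/3) = 0.8473
Sum over inside zeros: 1.1838.
I(r) = log|p(0)| + (inside sum) = 2.7081 + 1.1838 = 3.8918.
Closed form (all zeros inside, monic): I(r) = n·log(r) = 2·log(7) = 3.8918. ✓

I(r) ≈ 3.8918.


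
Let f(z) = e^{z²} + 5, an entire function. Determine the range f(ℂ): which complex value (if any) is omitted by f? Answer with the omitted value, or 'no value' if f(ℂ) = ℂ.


Little Picard bounds the complement of f(ℂ) to at most one point.
The exponent g(z) = z² is a nonconstant polynomial, hence surjective onto ℂ. So e^{g(z)} takes every value in {e^w : w ∈ ℂ} = ℂ ∖ {0}. Adding 5 shifts the range to ℂ ∖ {5}. f omits exactly 5.

Omitted value: 5.


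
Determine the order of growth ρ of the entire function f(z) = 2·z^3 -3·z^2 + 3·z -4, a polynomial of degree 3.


|f(z)| ≤ Σ|c_k|·r^k = O(r^3) as r → ∞. Polynomial growth is O(e^{r^ε}) for every ε > 0 (since r^3/e^{r^ε} → 0), so ρ ≤ ε for all ε > 0, i.e. ρ = 0. Every nonconstant polynomial has order 0.
Therefore ρ = 0.

Order ρ = 0.


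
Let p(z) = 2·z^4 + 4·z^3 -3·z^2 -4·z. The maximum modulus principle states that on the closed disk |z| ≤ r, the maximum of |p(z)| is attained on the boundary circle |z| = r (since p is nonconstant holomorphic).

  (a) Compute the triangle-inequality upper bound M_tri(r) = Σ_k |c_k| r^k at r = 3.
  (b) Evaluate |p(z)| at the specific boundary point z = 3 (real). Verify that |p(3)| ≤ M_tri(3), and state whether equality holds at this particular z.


Coefficients: c_0 = 0, c_1 = -4, c_2 = -3, c_3 = 4, c_4 = 2. Radius r = 3.
Part (a). Triangle bound: M_tri(r) = Σ_k |c_k| r^k
  = |0|·3^0 + |-4|·3^1 + |-3|·3^2 + |4|·3^3 + |2|·3^4
  = 0 + 12 + 27 + 108 + 162 = 309.
This bounds M(r) := max_{|z|=r} |p(z)| from above; equality holds iff all terms c_k z^k can be made to align in phase at a single z on |z|=r.
Part (b). At z = 3 (real, on the circle |z| = r):
  p(3) = (0)·3^0 + (-4)·3^1 + (-3)·3^2 + (4)·3^3 + (2)·3^4 = 231.
  |p(3)| = 231.
Check: |p(3)| = 231 ≤ 309 = M_tri(3). ✓ Equality does not hold at z = 3 (the coefficients have mixed signs, so the terms do not all align in phase there).

M_tri(3) = 309; |p(3)| = 231; equality at z=3: no.


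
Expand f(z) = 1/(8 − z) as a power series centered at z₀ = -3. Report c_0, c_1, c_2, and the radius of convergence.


Let w = z − z₀, so z = z₀ + w.
Then 8 − z = 8 − (z₀ + w) = (8 − z₀) − w = 11 − w.
f(z) = 1/(11 − w) = (1/(11)) · 1/(1 − w/(11)) = Σ_{n≥0} w^n / (11)^(n+1).
So c_n = 1/(11)^(n+1):
  c_0 = 1/(11)^1 = 1/11.
  c_1 = 1/(11)^2 = 1/121.
  c_2 = 1/(11)^3 = 1/1331.
The series is valid for |w/d| < 1, i.e. |z − z₀| < |d|.
Radius of convergence: R = |8 − z₀| = |11| = 11 (distance from z₀ to the singularity z = 8).

c_0 = 1/11, c_1 = 1/121, c_2 = 1/1331; R = 11.


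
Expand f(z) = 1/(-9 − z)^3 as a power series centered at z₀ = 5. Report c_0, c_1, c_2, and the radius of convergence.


Let w = z − z₀, so z = z₀ + w.
Then -9 − z = -9 − (z₀ + w) = (-9 − z₀) − w = -14 − w.
f(z) = 1/(-14 − w)^3 = (1/(-14)^3) · (1 − w/(-14))^{−3}.
By the binomial series (1−u)^{−3} = Σ_{n≥0} C(n+2, 2) u^n for |u|<1, with u = w/(-14):
  c_n = C(n+2, 2) / (-14)^(n+3).
  c_0 = 1/(-14)^3 = -1/2744.
  c_1 = 3/(-14)^4 = 3/38416.
  c_2 = 6/(-14)^5 = -3/268912.
The series is valid for |w/d| < 1, i.e. |z − z₀| < |d|.
Radius of convergence: R = |-9 − z₀| = |-14| = 14 (distance from z₀ to the singularity z = -9).

c_0 = -1/2744, c_1 = 3/38416, c_2 = -3/268912; R = 14.


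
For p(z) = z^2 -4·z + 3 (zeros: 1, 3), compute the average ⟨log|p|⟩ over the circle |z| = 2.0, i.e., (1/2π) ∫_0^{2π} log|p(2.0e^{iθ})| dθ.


Zeros: 1, 3; r = 2.0.
Inside |z| < r: 1. Outside (|z| ≥ r): 3.
p(0) = 3, so log|p(0)| = log(3) = 1.0986.
Apply Jensen: I(r) = log|p(0)| + Σ_k log(r/|z_k|), summed over zeros inside |z| < r.
  log(r/|z_k|) for z_k = 1: log(2.0/1) = 0.6931
  Outside zeros (3) contribute nothing to the Jensen sum.
Sum over inside zeros: 0.6931.
I(r) = log|p(0)| + (inside sum) = 1.0986 + 0.6931 = 1.7918.
Note: since some zeros are outside |z| ≤ r, the simplified n·log(r) form does NOT apply — only the inside zeros contribute.

I(r) ≈ 1.7918.


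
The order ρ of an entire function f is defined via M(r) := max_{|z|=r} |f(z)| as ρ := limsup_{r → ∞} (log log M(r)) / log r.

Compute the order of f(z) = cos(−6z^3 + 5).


Write cos(w) = (e^{iw} ± e^{−iw})/(2 or 2i), so |cos(w)| ≤ e^{|w|}. With w = −6z^3 + 5, |w| ≤ 6r^3 + 5 on |z|=r, giving M(r) ≤ e^{6r^3 + 5} and ρ ≤ 3. For the lower bound, choose z on |z|=r with -6z^3 purely imaginary of modulus 6r^3; then |cos(−6z^3 + 5)| grows like e^{6r^3}/2, so ρ ≥ 3. Hence ρ = 3.
Therefore ρ = 3.

Order ρ = 3.


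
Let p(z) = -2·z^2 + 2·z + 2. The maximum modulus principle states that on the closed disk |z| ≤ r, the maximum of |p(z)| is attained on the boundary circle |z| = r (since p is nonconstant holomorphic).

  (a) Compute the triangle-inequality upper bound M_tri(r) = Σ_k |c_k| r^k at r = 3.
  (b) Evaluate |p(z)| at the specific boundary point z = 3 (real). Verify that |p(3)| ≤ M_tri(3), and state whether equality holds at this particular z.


Coefficients: c_0 = 2, c_1 = 2, c_2 = -2. Radius r = 3.
Part (a). Triangle bound: M_tri(r) = Σ_k |c_k| r^k
  = |2|·3^0 + |2|·3^1 + |-2|·3^2
  = 2 + 6 + 18 = 26.
This bounds M(r) := max_{|z|=r} |p(z)| from above; equality holds iff all terms c_k z^k can be made to align in phase at a single z on |z|=r.
Part (b). At z = 3 (real, on the circle |z| = r):
  p(3) = (2)·3^0 + (2)·3^1 + (-2)·3^2 = -10.
  |p(3)| = 10.
Check: |p(3)| = 10 ≤ 26 = M_tri(3). ✓ Equality does not hold at z = 3 (the coefficients have mixed signs, so the terms do not all align in phase there).

M_tri(3) = 26; |p(3)| = 10; equality at z=3: no.


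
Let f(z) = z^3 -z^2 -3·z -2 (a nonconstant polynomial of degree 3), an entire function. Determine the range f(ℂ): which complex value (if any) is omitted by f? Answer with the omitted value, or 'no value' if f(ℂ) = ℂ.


Little Picard bounds the complement of f(ℂ) to at most one point.
For every w ∈ ℂ, the equation p(z) − w = 0 is a nonconstant polynomial in z and hence has at least one root by the fundamental theorem of algebra. So p is surjective onto ℂ, omitting no value.

Omitted value: no value.


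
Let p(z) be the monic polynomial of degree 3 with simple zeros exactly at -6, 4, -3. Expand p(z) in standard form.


The polynomial is p(z) = ∏_{α ∈ S} (z − α), where S = {-6, 4, -3}.
Expanding the product yields: p(z) = z^3 + 5·z^2 -18·z -72.
The resulting polynomial has degree 3 and real coefficients as required.

p(z) = z^3 + 5·z^2 -18·z -72.


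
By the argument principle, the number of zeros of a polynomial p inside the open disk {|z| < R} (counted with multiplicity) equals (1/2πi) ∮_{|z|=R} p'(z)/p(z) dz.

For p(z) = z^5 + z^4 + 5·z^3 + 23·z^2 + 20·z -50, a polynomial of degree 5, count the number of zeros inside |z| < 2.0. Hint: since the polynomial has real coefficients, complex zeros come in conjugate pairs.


The zeros of p are: (1 + 3i), (1 - 3i), (-2 + 1i), (-2 - 1i), 1.
Their magnitudes are: 3.162, 3.162, 2.236, 2.236, 1.
Zeros with |z| < R = 2.0: 1.
Count = 1.
By the argument principle, (1/2πi) ∮_{|z|=R} p'(z)/p(z) dz equals exactly this count.

Number of zeros inside |z| < 2.0: 1.


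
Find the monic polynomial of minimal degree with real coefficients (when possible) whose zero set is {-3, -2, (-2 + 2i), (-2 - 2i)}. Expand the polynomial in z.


The polynomial is p(z) = ∏_{α ∈ S} (z − α), where S = {-3, -2, (-2 + 2i), (-2 - 2i)}.
Expanding the product yields: p(z) = z^4 + 9·z^3 + 34·z^2 + 64·z + 48.
Note conjugate pairs combine to real quadratics: (z − (-2+2i))(z − (-2−2i)) = z² + 4z + 8.
The resulting polynomial has degree 4 and real coefficients as required.

p(z) = z^4 + 9·z^3 + 34·z^2 + 64·z + 48.


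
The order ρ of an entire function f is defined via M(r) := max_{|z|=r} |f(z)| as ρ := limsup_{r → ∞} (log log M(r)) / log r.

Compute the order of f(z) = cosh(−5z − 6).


cosh(w) is a linear combination of e^{iw} and e^{−iw} (or e^w, e^{−w} in the hyperbolic case), so |cosh(w)| ≤ e^{|w|}. With w = −5z − 6, |w| ≤ 5|z| + 6 = 5r + 6 on |z| = r, giving M(r) ≤ e^{5r + 6}, so ρ ≤ 1. On a suitable ray (z = it for sin/cos; z = t for sinh/cosh, t real → ∞), |cosh(−5z − 6)| grows like e^{5|t|}/2, so ρ ≥ 1. Hence ρ = 1.
Therefore ρ = 1.

Order ρ = 1.


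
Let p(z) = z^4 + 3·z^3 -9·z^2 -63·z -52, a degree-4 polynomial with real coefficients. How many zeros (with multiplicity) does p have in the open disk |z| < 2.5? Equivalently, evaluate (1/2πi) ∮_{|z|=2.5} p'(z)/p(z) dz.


The zeros of p are: (-3 + 2i), (-3 - 2i), -1, 4.
Their magnitudes are: 3.606, 3.606, 1, 4.
Zeros with |z| < R = 2.5: -1.
Count = 1.
By the argument principle, (1/2πi) ∮_{|z|=R} p'(z)/p(z) dz equals exactly this count.

Number of zeros inside |z| < 2.5: 1.


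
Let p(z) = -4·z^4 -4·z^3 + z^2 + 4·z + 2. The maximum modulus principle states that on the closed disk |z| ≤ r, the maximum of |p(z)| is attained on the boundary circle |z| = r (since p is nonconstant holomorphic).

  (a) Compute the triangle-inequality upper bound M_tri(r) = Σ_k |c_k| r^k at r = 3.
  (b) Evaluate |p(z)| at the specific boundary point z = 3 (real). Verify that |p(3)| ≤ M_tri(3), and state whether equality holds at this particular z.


Coefficients: c_0 = 2, c_1 = 4, c_2 = 1, c_3 = -4, c_4 = -4. Radius r = 3.
Part (a). Triangle bound: M_tri(r) = Σ_k |c_k| r^k
  = |2|·3^0 + |4|·3^1 + |1|·3^2 + |-4|·3^3 + |-4|·3^4
  = 2 + 12 + 9 + 108 + 324 = 455.
This bounds M(r) := max_{|z|=r} |p(z)| from above; equality holds iff all terms c_k z^k can be made to align in phase at a single z on |z|=r.
Part (b). At z = 3 (real, on the circle |z| = r):
  p(3) = (2)·3^0 + (4)·3^1 + (1)·3^2 + (-4)·3^3 + (-4)·3^4 = -409.
  |p(3)| = 409.
Check: |p(3)| = 409 ≤ 455 = M_tri(3). ✓ Equality does not hold at z = 3 (the coefficients have mixed signs, so the terms do not all align in phase there).

M_tri(3) = 455; |p(3)| = 409; equality at z=3: no.


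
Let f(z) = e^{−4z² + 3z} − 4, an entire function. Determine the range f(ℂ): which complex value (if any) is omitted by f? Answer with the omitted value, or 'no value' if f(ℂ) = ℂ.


Little Picard bounds the complement of f(ℂ) to at most one point.
The exponent g(z) = −4z² + 3z is a nonconstant polynomial, hence surjective onto ℂ. So e^{g(z)} takes every value in {e^w : w ∈ ℂ} = ℂ ∖ {0}. Adding -4 shifts the range to ℂ ∖ {-4}. f omits exactly -4.

Omitted value: -4.
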